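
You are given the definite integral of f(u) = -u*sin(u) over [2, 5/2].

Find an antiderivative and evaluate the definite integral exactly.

Since d/du undoes antidifferentiation here, F'(u) = f(u) is required of F(u).
F(u) = u*cos(u) - sin(u) is an antiderivative of f.
Check: d/du[u*cos(u) - sin(u)] = -u*sin(u) = f(u).
F(5/2) = 5*cos(5/2)/2 - sin(5/2); F(2) = -sin(2) + 2*cos(2).
Integral = F(5/2) - F(2) = 5*cos(5/2)/2 - sin(5/2) - 2*cos(2) + sin(2).

Antiderivative: F(u) = u*cos(u) - sin(u); value = 5*cos(5/2)/2 - sin(5/2) - 2*cos(2) + sin(2)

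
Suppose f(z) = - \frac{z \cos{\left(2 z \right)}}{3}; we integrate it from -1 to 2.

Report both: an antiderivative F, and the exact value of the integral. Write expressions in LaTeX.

Antiderivative: F(z) = - \frac{z \sin{\left(2 z \right)}}{6} - \frac{\cos{\left(2 z \right)}}{12}; value = \frac{\cos{\left(2 \right)}}{12} - \frac{\cos{\left(4 \right)}}{12} + \frac{\sin{\left(2 \right)}}{6} - \frac{\sin{\left(4 \right)}}{3}

Any candidate F(z) must reproduce f(z) exactly when differentiated.
F(z) = - \frac{z \sin{\left(2 z \right)}}{6} - \frac{\cos{\left(2 z \right)}}{12} is an antiderivative of f.
Check: d/dz[- \frac{z \sin{\left(2 z \right)}}{6} - \frac{\cos{\left(2 z \right)}}{12}] = - \frac{z \cos{\left(2 z \right)}}{3} = f(z).
F(2) = - \frac{\cos{\left(4 \right)}}{12} - \frac{\sin{\left(4 \right)}}{3}; F(-1) = - \frac{\sin{\left(2 \right)}}{6} - \frac{\cos{\left(2 \right)}}{12}.
Integral = F(2) - F(-1) = \frac{\cos{\left(2 \right)}}{12} - \frac{\cos{\left(4 \right)}}{12} + \frac{\sin{\left(2 \right)}}{6} - \frac{\sin{\left(4 \right)}}{3}.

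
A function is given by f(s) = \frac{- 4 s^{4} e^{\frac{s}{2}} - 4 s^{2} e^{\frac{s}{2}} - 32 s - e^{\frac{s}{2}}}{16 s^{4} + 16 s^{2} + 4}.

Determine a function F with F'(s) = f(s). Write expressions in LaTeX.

An antiderivative F(s) passes only if d/ds[F] lands on f(s) exactly.
Check: d/ds[- \frac{2 s^{2} e^{\frac{s}{2}} + e^{\frac{s}{2}} - 4}{2 \left(2 s^{2} + 1\right)}] = \frac{- 4 s^{4} e^{\frac{s}{2}} - 4 s^{2} e^{\frac{s}{2}} - 32 s - e^{\frac{s}{2}}}{16 s^{4} + 16 s^{2} + 4} = f(s).

An antiderivative is F(s) = - \frac{2 s^{2} e^{\frac{s}{2}} + e^{\frac{s}{2}} - 4}{2 \left(2 s^{2} + 1\right)}.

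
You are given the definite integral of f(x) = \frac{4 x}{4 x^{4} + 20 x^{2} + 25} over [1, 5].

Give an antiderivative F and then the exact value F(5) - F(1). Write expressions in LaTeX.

f matches the chain-rule pattern g'(h)*h' with inner function h(x) = 2 x^{2} + 5; substituting u = h(x) collapses the integral.
F(x) = - \frac{1}{2 x^{2} + 5} is an antiderivative of f.
Check: d/dx[- \frac{1}{2 x^{2} + 5}] = \frac{4 x}{4 x^{4} + 20 x^{2} + 25} = f(x).
F(5) = - \frac{1}{55}; F(1) = - \frac{1}{7}.
Integral = F(5) - F(1) = \frac{48}{385}.

Antiderivative: F(x) = - \frac{1}{2 x^{2} + 5}; value = \frac{48}{385}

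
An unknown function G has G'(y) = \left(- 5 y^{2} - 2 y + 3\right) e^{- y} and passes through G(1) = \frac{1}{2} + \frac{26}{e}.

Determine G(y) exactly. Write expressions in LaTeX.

G(y) = \frac{\left(10 y^{2} + 24 y + e^{y} + 18\right) e^{- y}}{2}

G'(y) has the shape u'v + uv' for u = 5 y^{2} + 12 y + 9 and v = e^{- y} — it is the derivative of the product u*v.
A general antiderivative is \left(5 y^{2} + 12 y + 9\right) e^{- y} + C.
The condition gives C = \frac{1}{2} + \frac{26}{e} - (\frac{26}{e}) = \frac{1}{2}.
So G(y) = \frac{\left(10 y^{2} + 24 y + e^{y} + 18\right) e^{- y}}{2}.
Check: d/dy[\frac{\left(10 y^{2} + 24 y + e^{y} + 18\right) e^{- y}}{2}] = \left(- 5 y^{2} - 2 y + 3\right) e^{- y} = G'(y).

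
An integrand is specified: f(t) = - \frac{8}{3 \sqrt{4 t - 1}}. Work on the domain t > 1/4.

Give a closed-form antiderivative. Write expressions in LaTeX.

An antiderivative is F(t) = - \frac{4 \sqrt{4 t - 1}}{3}.

Differentiate the proposed F(t) back; it has to land on f(t) exactly.
Check: d/dt[- \frac{4 \sqrt{4 t - 1}}{3}] = - \frac{8}{3 \sqrt{4 t - 1}} = f(t).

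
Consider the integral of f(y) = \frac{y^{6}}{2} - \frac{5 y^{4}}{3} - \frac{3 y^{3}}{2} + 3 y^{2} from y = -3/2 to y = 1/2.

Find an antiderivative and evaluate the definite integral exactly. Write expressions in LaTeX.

Antiderivative: F(y) = \frac{y^{7}}{14} - \frac{y^{5}}{3} - \frac{3 y^{4}}{8} + y^{3}; value = \frac{5449}{1344}

Integrate term by term and add the pieces.
F(y) = \frac{y^{7}}{14} - \frac{y^{5}}{3} - \frac{3 y^{4}}{8} + y^{3} is an antiderivative of f.
Check: d/dy[\frac{y^{7}}{14} - \frac{y^{5}}{3} - \frac{3 y^{4}}{8} + y^{3}] = \frac{y^{6}}{2} - \frac{5 y^{4}}{3} - \frac{3 y^{3}}{2} + 3 y^{2} = f(y).
F(1/2) = \frac{493}{5376}; F(-3/2) = - \frac{7101}{1792}.
Integral = F(1/2) - F(-3/2) = \frac{5449}{1344}.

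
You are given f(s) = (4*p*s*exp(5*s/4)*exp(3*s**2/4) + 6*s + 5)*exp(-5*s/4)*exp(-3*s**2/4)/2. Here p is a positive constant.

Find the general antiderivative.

An antiderivative F(s) passes only if d/ds[F] lands on f(s) exactly.
Check: d/ds[p*s**2 - 2*exp(-3*s**2/4 - 5*s/4)] = (4*p*s*exp(5*s/4)*exp(3*s**2/4) + 6*s + 5)*exp(-5*s/4)*exp(-3*s**2/4)/2 = f(s).

F(s) = p*s**2 - 2*exp(-3*s**2/4 - 5*s/4) + C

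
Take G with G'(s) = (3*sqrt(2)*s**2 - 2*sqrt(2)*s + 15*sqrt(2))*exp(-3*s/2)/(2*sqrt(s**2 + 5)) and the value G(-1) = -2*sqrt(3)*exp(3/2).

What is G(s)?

G(s) = -sqrt(2)*sqrt(s**2 + 5)*exp(-3*s/2)

Recognize the product-rule pattern: G'(s) = u'v + uv' with u = -2*sqrt(s**2/2 + 5/2), v = exp(-3*s/2), so integration by parts undoes it.
A general antiderivative is -2*sqrt(s**2/2 + 5/2)*exp(-3*s/2) + C.
The condition gives C = -2*sqrt(3)*exp(3/2) - (-2*sqrt(3)*exp(3/2)) = 0.
So G(s) = -sqrt(2)*sqrt(s**2 + 5)*exp(-3*s/2).
Check: d/ds[-sqrt(2)*sqrt(s**2 + 5)*exp(-3*s/2)] = (3*sqrt(2)*s**2 - 2*sqrt(2)*s + 15*sqrt(2))*exp(-3*s/2)/(2*sqrt(s**2 + 5)) = G'(s).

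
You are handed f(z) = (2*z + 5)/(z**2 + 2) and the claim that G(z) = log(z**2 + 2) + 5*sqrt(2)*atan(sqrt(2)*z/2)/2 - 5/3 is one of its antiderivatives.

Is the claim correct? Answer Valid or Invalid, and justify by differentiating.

d/dz[G] = (2*z + 5)/(z**2 + 2)
This equals f(z) exactly, so the claim holds.

Valid. The derivative of G reproduces f.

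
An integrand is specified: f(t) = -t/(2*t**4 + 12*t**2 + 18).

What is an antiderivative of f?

f matches the chain-rule pattern g'(h)*h' with inner function h(t) = t**2 + 3; substituting u = h(t) collapses the integral.
Check: d/dt[1/(4*t**2 + 12)] = -t/(2*t**4 + 12*t**2 + 18) = f(t).

An antiderivative is F(t) = 1/(4*t**2 + 12).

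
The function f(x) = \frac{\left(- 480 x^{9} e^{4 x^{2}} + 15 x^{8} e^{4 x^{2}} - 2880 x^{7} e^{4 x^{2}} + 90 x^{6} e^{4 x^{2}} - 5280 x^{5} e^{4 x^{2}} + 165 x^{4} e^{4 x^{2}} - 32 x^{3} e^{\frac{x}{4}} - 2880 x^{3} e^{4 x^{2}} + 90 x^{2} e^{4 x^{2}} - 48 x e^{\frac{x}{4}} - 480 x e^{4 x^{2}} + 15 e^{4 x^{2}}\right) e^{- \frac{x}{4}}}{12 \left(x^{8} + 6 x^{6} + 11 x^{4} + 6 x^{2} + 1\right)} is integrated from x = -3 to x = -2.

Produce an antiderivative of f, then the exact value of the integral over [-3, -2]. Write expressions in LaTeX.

Antiderivative: F(x) = - \frac{15 x^{4} e^{- \frac{x}{4}} e^{4 x^{2}} + 45 x^{2} e^{- \frac{x}{4}} e^{4 x^{2}} - 2 + 15 e^{- \frac{x}{4}} e^{4 x^{2}}}{3 \left(x^{4} + 3 x^{2} + 1\right)}; value = - 5 e^{\frac{33}{2}} + \frac{160}{9483} + 5 e^{\frac{147}{4}}

Differentiate the proposed F(x) back; it has to land on f(x) exactly.
F(x) = - \frac{15 x^{4} e^{- \frac{x}{4}} e^{4 x^{2}} + 45 x^{2} e^{- \frac{x}{4}} e^{4 x^{2}} - 2 + 15 e^{- \frac{x}{4}} e^{4 x^{2}}}{3 \left(x^{4} + 3 x^{2} + 1\right)} is an antiderivative of f.
Check: d/dx[- \frac{15 x^{4} e^{- \frac{x}{4}} e^{4 x^{2}} + 45 x^{2} e^{- \frac{x}{4}} e^{4 x^{2}} - 2 + 15 e^{- \frac{x}{4}} e^{4 x^{2}}}{3 \left(x^{4} + 3 x^{2} + 1\right)}] = \frac{- 480 x^{9} e^{\frac{x}{4}} e^{4 x^{2}} + 15 x^{8} e^{\frac{x}{4}} e^{4 x^{2}} - 2880 x^{7} e^{\frac{x}{4}} e^{4 x^{2}} + 90 x^{6} e^{\frac{x}{4}} e^{4 x^{2}} - 5280 x^{5} e^{\frac{x}{4}} e^{4 x^{2}} + 165 x^{4} e^{\frac{x}{4}} e^{4 x^{2}} - 2880 x^{3} e^{\frac{x}{4}} e^{4 x^{2}} - 32 x^{3} e^{\frac{x}{2}} + 90 x^{2} e^{\frac{x}{4}} e^{4 x^{2}} - 480 x e^{\frac{x}{4}} e^{4 x^{2}} - 48 x e^{\frac{x}{2}} + 15 e^{\frac{x}{4}} e^{4 x^{2}}}{12 x^{8} e^{\frac{x}{2}} + 72 x^{6} e^{\frac{x}{2}} + 132 x^{4} e^{\frac{x}{2}} + 72 x^{2} e^{\frac{x}{2}} + 12 e^{\frac{x}{2}}}, which equals f(x).
F(-2) = \frac{2}{87} - 5 e^{\frac{33}{2}}; F(-3) = \frac{2}{327} - 5 e^{\frac{147}{4}}.
Integral = F(-2) - F(-3) = - 5 e^{\frac{33}{2}} + \frac{160}{9483} + 5 e^{\frac{147}{4}}.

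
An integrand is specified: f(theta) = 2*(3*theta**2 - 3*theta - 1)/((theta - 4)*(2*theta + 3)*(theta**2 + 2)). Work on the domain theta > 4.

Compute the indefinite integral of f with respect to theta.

F(theta) = (1190*log(theta - 4) - 1476*log(theta + 3/2) + 143*log(theta**2 + 2) + 1562*sqrt(2)*atan(sqrt(2)*theta/2))/3366 + C

The denominator factors as (theta - 4)*(2*theta + 3)*(theta**2 + 2); partial fractions split f into directly integrable pieces: (13*theta + 142)/(153*(theta**2 + 2)) - 164/(187*(2*theta + 3)) + 35/(99*(theta - 4)).
Check: d/dtheta[(1190*log(theta - 4) - 1476*log(theta + 3/2) + 143*log(theta**2 + 2) + 1562*sqrt(2)*atan(sqrt(2)*theta/2))/3366] = (6*theta**2 - 6*theta - 2)/(2*theta**4 - 5*theta**3 - 8*theta**2 - 10*theta - 24), which equals f(theta).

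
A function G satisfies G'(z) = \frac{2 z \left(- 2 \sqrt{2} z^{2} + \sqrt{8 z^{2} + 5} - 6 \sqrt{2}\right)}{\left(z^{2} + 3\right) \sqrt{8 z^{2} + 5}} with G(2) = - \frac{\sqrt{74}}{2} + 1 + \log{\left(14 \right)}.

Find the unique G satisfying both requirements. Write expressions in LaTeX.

G(z) = \frac{\sqrt{2} \left(- \sqrt{8 z^{2} + 5} + \sqrt{2} \log{\left(z^{2} + 3 \right)} + \sqrt{2} \log{\left(2 \right)} + \sqrt{2}\right)}{2}

The proposed G(z) is checked by its d/dz: the result must match the given G'(z).
A general antiderivative is - \sqrt{4 z^{2} + \frac{5}{2}} + \log{\left(2 z^{2} + 6 \right)} + C.
The condition gives C = - \frac{\sqrt{74}}{2} + 1 + \log{\left(14 \right)} - (- \frac{\sqrt{74}}{2} + \log{\left(14 \right)}) = 1.
So G(z) = \frac{\sqrt{2} \left(- \sqrt{8 z^{2} + 5} + \sqrt{2} \log{\left(z^{2} + 3 \right)} + \sqrt{2} \log{\left(2 \right)} + \sqrt{2}\right)}{2}.
Check: d/dz[\frac{\sqrt{2} \left(- \sqrt{8 z^{2} + 5} + \sqrt{2} \log{\left(z^{2} + 3 \right)} + \sqrt{2} \log{\left(2 \right)} + \sqrt{2}\right)}{2}] = \frac{- 4 \sqrt{2} z^{3} + 2 z \sqrt{8 z^{2} + 5} - 12 \sqrt{2} z}{z^{2} \sqrt{8 z^{2} + 5} + 3 \sqrt{8 z^{2} + 5}}, which equals G'(z).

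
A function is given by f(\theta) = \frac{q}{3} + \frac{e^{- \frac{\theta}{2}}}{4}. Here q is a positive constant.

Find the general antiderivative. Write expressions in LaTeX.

Differentiate the proposed F(\theta) back; it has to land on f(\theta) exactly.
Check: d/d\theta[\frac{q \theta}{3} - \frac{e^{- \frac{\theta}{2}}}{2}] = \frac{\left(4 q e^{\frac{\theta}{2}} + 3\right) e^{- \frac{\theta}{2}}}{12}, which equals f(\theta).

F(\theta) = \frac{q \theta}{3} - \frac{e^{- \frac{\theta}{2}}}{2} + C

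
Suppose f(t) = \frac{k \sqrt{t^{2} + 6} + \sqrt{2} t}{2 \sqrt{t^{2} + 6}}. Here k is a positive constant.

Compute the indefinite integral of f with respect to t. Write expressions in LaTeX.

F(t) = \frac{\sqrt{2} \left(\sqrt{2} k t + 2 \sqrt{t^{2} + 6}\right)}{4} + C

Any candidate F(t) must reproduce f(t) exactly when differentiated.
Check: d/dt[\frac{\sqrt{2} \left(\sqrt{2} k t + 2 \sqrt{t^{2} + 6}\right)}{4}] = \frac{k \sqrt{t^{2} + 6} + \sqrt{2} t}{2 \sqrt{t^{2} + 6}} = f(t).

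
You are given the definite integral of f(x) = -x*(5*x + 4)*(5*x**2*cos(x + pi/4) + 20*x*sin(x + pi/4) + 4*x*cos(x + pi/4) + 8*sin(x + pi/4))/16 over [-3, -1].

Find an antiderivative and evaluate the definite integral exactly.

Recognize the product-rule pattern: f = u'v + uv' with u = -(5*x**2/4 + x)**2, v = sin(x + pi/4), so integration by parts undoes it.
F(x) = -x**2*(5*x + 4)**2*sin(x + pi/4)/16 is an antiderivative of f.
Check: d/dx[-x**2*(5*x + 4)**2*sin(x + pi/4)/16] = -25*x**4*cos(x + pi/4)/16 - 25*x**3*sin(x + pi/4)/4 - 5*x**3*cos(x + pi/4)/2 - 15*x**2*sin(x + pi/4)/2 - x**2*cos(x + pi/4) - 2*x*sin(x + pi/4), which equals f(x).
F(-1) = -cos(pi/4 + 1)/16; F(-3) = -1089*cos(pi/4 + 3)/16.
Integral = F(-1) - F(-3) = 1089*cos(pi/4 + 3)/16 - cos(pi/4 + 1)/16.

Antiderivative: F(x) = -x**2*(5*x + 4)**2*sin(x + pi/4)/16; value = 1089*cos(pi/4 + 3)/16 - cos(pi/4 + 1)/16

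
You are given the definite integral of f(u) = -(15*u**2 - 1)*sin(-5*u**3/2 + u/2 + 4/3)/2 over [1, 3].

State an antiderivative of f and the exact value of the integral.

The substitution w = -5*u**3/2 + u/2 + 4/3 works: f is exactly (dF/dw)*(dw/du) for that inner function.
F(u) = -cos(-5*u**3/2 + u/2 + 4/3) is an antiderivative of f.
Check: d/du[-cos(-5*u**3/2 + u/2 + 4/3)] = -15*u**2*sin(-5*u**3/2 + u/2 + 4/3)/2 + sin(-5*u**3/2 + u/2 + 4/3)/2, which equals f(u).
F(3) = -cos(194/3); F(1) = -cos(2/3).
Integral = F(3) - F(1) = -cos(194/3) + cos(2/3).

Antiderivative: F(u) = -cos(-5*u**3/2 + u/2 + 4/3); value = -cos(194/3) + cos(2/3)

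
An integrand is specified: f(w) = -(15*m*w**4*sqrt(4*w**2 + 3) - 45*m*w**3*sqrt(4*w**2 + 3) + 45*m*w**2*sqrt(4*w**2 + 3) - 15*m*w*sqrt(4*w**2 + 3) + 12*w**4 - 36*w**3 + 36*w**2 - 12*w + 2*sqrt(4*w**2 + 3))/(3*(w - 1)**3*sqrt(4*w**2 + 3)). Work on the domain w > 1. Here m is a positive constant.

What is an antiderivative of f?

A first test for any F(w): its w-derivative must equal f(w) identically.
Check: d/dw[(-15*m*w**4 + 30*m*w**3 - 15*m*w**2 - 6*w**2*sqrt(4*w**2 + 3) + 12*w*sqrt(4*w**2 + 3) - 6*sqrt(4*w**2 + 3) + 2)/(6*w**2 - 12*w + 6)] = (-15*m*w**4*sqrt(4*w**2 + 3) + 45*m*w**3*sqrt(4*w**2 + 3) - 45*m*w**2*sqrt(4*w**2 + 3) + 15*m*w*sqrt(4*w**2 + 3) - 12*w**4 + 36*w**3 - 36*w**2 + 12*w - 2*sqrt(4*w**2 + 3))/(3*w**3*sqrt(4*w**2 + 3) - 9*w**2*sqrt(4*w**2 + 3) + 9*w*sqrt(4*w**2 + 3) - 3*sqrt(4*w**2 + 3)), which equals f(w).

An antiderivative is F(w) = (-15*m*w**4 + 30*m*w**3 - 15*m*w**2 - 6*w**2*sqrt(4*w**2 + 3) + 12*w*sqrt(4*w**2 + 3) - 6*sqrt(4*w**2 + 3) + 2)/(6*w**2 - 12*w + 6).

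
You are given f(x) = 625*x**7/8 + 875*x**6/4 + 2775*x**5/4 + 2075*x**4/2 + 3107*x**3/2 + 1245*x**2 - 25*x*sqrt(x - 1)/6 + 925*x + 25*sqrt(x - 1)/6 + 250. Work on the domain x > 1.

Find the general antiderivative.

F(x) = (1875*x**8 + 6000*x**7 + 22200*x**6 + 39840*x**5 + 74568*x**4 + 79680*x**3 - 320*x**2*sqrt(x - 1) + 88800*x**2 + 640*x*sqrt(x - 1) + 48000*x - 320*sqrt(x - 1) + 30000)/192 + C

The integrand splits into summands that can be handled one at a time.
Check: d/dx[(1875*x**8 + 6000*x**7 + 22200*x**6 + 39840*x**5 + 74568*x**4 + 79680*x**3 - 320*x**2*sqrt(x - 1) + 88800*x**2 + 640*x*sqrt(x - 1) + 48000*x - 320*sqrt(x - 1) + 30000)/192] = (1875*x**7*sqrt(x - 1) + 5250*x**6*sqrt(x - 1) + 16650*x**5*sqrt(x - 1) + 24900*x**4*sqrt(x - 1) + 37284*x**3*sqrt(x - 1) + 29880*x**2*sqrt(x - 1) - 100*x**2 + 22200*x*sqrt(x - 1) + 200*x + 6000*sqrt(x - 1) - 100)/(24*sqrt(x - 1)), which equals f(x).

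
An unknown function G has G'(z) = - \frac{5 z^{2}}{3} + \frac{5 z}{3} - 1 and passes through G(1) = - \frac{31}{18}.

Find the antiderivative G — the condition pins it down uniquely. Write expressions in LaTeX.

The integrand splits into summands that can be handled one at a time.
A general antiderivative is - \frac{5 z^{3}}{9} + \frac{5 z^{2}}{6} - z + C.
The condition gives C = - \frac{31}{18} - (- \frac{13}{18}) = -1.
So G(z) = \frac{- 10 z^{3} + 15 z^{2} - 18 z - 18}{18}.
Check: d/dz[\frac{- 10 z^{3} + 15 z^{2} - 18 z - 18}{18}] = - \frac{5 z^{2}}{3} + \frac{5 z}{3} - 1 = G'(z).

G(z) = \frac{- 10 z^{3} + 15 z^{2} - 18 z - 18}{18}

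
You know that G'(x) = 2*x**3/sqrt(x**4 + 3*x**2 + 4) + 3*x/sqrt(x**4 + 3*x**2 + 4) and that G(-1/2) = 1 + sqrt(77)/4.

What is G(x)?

G(x) = sqrt(x**4 + 3*x**2 + 4) + 1

G'(x) matches the chain-rule pattern g'(h)*h' with inner function h(x) = x**4 + 3*x**2 + 4; substituting u = h(x) collapses the integral.
A general antiderivative is sqrt(x**4 + 3*x**2 + 4) + C.
The condition gives C = 1 + sqrt(77)/4 - (sqrt(77)/4) = 1.
So G(x) = sqrt(x**4 + 3*x**2 + 4) + 1.
Check: d/dx[sqrt(x**4 + 3*x**2 + 4) + 1] = (2*x**3 + 3*x)/sqrt(x**4 + 3*x**2 + 4), which equals G'(x).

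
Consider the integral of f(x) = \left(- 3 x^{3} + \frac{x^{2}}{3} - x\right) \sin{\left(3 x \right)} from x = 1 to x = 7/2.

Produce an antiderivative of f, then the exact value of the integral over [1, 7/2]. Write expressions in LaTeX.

Differentiate the proposed F(x) back; it has to land on f(x) exactly.
F(x) = x^{3} \cos{\left(3 x \right)} - x^{2} \sin{\left(3 x \right)} - \frac{x^{2} \cos{\left(3 x \right)}}{9} + \frac{2 x \sin{\left(3 x \right)}}{27} - \frac{x \cos{\left(3 x \right)}}{3} + \frac{\sin{\left(3 x \right)}}{9} + \frac{2 \cos{\left(3 x \right)}}{81} is an antiderivative of f.
Check: d/dx[x^{3} \cos{\left(3 x \right)} - x^{2} \sin{\left(3 x \right)} - \frac{x^{2} \cos{\left(3 x \right)}}{9} + \frac{2 x \sin{\left(3 x \right)}}{27} - \frac{x \cos{\left(3 x \right)}}{3} + \frac{\sin{\left(3 x \right)}}{9} + \frac{2 \cos{\left(3 x \right)}}{81}] = - 3 x^{3} \sin{\left(3 x \right)} + \frac{x^{2} \sin{\left(3 x \right)}}{3} - x \sin{\left(3 x \right)}, which equals f(x).
F(7/2) = \frac{26161 \cos{\left(\frac{21}{2} \right)}}{648} - \frac{1283 \sin{\left(\frac{21}{2} \right)}}{108}; F(1) = \frac{47 \cos{\left(3 \right)}}{81} - \frac{22 \sin{\left(3 \right)}}{27}.
Integral = F(7/2) - F(1) = \frac{26161 \cos{\left(\frac{21}{2} \right)}}{648} + \frac{22 \sin{\left(3 \right)}}{27} - \frac{47 \cos{\left(3 \right)}}{81} - \frac{1283 \sin{\left(\frac{21}{2} \right)}}{108}.

Antiderivative: F(x) = x^{3} \cos{\left(3 x \right)} - x^{2} \sin{\left(3 x \right)} - \frac{x^{2} \cos{\left(3 x \right)}}{9} + \frac{2 x \sin{\left(3 x \right)}}{27} - \frac{x \cos{\left(3 x \right)}}{3} + \frac{\sin{\left(3 x \right)}}{9} + \frac{2 \cos{\left(3 x \right)}}{81}; value = \frac{26161 \cos{\left(\frac{21}{2} \right)}}{648} + \frac{22 \sin{\left(3 \right)}}{27} - \frac{47 \cos{\left(3 \right)}}{81} - \frac{1283 \sin{\left(\frac{21}{2} \right)}}{108}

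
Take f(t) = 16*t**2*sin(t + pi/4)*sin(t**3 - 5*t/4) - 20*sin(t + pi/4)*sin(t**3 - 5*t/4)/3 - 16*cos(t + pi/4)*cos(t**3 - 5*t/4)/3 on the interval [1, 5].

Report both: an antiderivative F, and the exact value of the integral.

f has the shape u'v + uv' for u = -16*cos(t**3 - 5*t/4)/3 and v = sin(t + pi/4) — it is the derivative of the product u*v.
F(t) = -16*sin(t + pi/4)*cos(t**3 - 5*t/4)/3 is an antiderivative of f.
Check: d/dt[-16*sin(t + pi/4)*cos(t**3 - 5*t/4)/3] = 16*t**2*sin(t + pi/4)*sin(t**3 - 5*t/4) - 20*sin(t + pi/4)*sin(t**3 - 5*t/4)/3 - 16*cos(t + pi/4)*cos(t**3 - 5*t/4)/3 = f(t).
F(5) = -16*sin(pi/4 + 5)*cos(475/4)/3; F(1) = -16*sin(pi/4 + 1)*cos(1/4)/3.
Integral = F(5) - F(1) = -16*sin(pi/4 + 5)*cos(475/4)/3 + 16*sin(pi/4 + 1)*cos(1/4)/3.

Antiderivative: F(t) = -16*sin(t + pi/4)*cos(t**3 - 5*t/4)/3; value = -16*sin(pi/4 + 5)*cos(475/4)/3 + 16*sin(pi/4 + 1)*cos(1/4)/3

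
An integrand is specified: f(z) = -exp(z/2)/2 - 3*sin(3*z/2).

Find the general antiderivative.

F(z) = -exp(z/2) + 2*cos(3*z/2) + C

Integrate term by term and add the pieces.
Check: d/dz[-exp(z/2) + 2*cos(3*z/2)] = -exp(z/2)/2 - 3*sin(3*z/2) = f(z).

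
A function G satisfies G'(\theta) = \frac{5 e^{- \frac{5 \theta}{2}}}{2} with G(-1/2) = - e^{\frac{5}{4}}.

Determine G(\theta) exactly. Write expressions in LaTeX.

G(\theta) = - e^{- \frac{5 \theta}{2}}

Since d/d\theta undoes antidifferentiation here, G(\theta) must give back the stated G'(\theta).
A general antiderivative is - e^{- \frac{5 \theta}{2}} + C.
The condition gives C = - e^{\frac{5}{4}} - (- e^{\frac{5}{4}}) = 0.
So G(\theta) = - e^{- \frac{5 \theta}{2}}.
Check: d/d\theta[- e^{- \frac{5 \theta}{2}}] = \frac{5 e^{- \frac{5 \theta}{2}}}{2} = G'(\theta).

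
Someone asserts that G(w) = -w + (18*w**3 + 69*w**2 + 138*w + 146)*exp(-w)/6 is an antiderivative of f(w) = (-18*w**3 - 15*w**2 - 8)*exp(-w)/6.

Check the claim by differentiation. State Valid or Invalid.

d/dw[G] = (-18*w**3 - 15*w**2 - 6*exp(w) - 8)*exp(-w)/6
d/dw[G] - f(w) = -1 != 0.

Invalid: d/dw[G] - f = -1, which is not 0.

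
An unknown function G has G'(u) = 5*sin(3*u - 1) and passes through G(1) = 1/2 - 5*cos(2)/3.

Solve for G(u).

G(u) = 1/2 - 5*cos(3*u - 1)/3

For G(u) to be correct, d/du[G] must agree with the stated G'(u) identically.
A general antiderivative is -5*cos(3*u - 1)/3 + C.
The condition gives C = 1/2 - 5*cos(2)/3 - (-5*cos(2)/3) = 1/2.
So G(u) = 1/2 - 5*cos(3*u - 1)/3.
Check: d/du[1/2 - 5*cos(3*u - 1)/3] = 5*sin(3*u - 1) = G'(u).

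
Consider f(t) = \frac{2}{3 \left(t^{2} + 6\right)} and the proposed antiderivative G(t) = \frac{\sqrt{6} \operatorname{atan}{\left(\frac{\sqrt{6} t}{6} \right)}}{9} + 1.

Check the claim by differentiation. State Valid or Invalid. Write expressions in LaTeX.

d/dt[G] = \frac{2}{3 t^{2} + 18}
This equals f(t) exactly, so the claim holds.

Valid - differentiating G returns exactly f.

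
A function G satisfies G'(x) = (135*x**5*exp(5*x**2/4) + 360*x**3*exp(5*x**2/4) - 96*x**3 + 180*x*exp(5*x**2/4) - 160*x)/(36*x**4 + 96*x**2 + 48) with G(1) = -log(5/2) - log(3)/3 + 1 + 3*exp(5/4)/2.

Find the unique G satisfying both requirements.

For G(x) to be correct, d/dx[G] must agree with the stated G'(x) identically.
A general antiderivative is 3*exp(5*x**2/4)/2 - log(x**2 + 2)/3 - log(3*x**2/2 + 1) + C.
The condition gives C = -log(5/2) - log(3)/3 + 1 + 3*exp(5/4)/2 - (-log(5/2) - log(3)/3 + 3*exp(5/4)/2) = 1.
So G(x) = 3*exp(5*x**2/4)/2 - log(x**2 + 2)/3 - log(3*x**2/2 + 1) + 1.
Check: d/dx[3*exp(5*x**2/4)/2 - log(x**2 + 2)/3 - log(3*x**2/2 + 1) + 1] = (135*x**5*exp(5*x**2/4) + 360*x**3*exp(5*x**2/4) - 96*x**3 + 180*x*exp(5*x**2/4) - 160*x)/(36*x**4 + 96*x**2 + 48) = G'(x).

G(x) = 3*exp(5*x**2/4)/2 - log(x**2 + 2)/3 - log(3*x**2/2 + 1) + 1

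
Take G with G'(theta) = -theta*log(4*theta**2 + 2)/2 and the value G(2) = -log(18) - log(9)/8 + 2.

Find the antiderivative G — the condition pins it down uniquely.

A first test for any G(theta): its theta-derivative must equal the given G'(theta).
A general antiderivative is -theta**2*log(4*theta**2 + 2)/4 + theta**2/4 - log(2*theta**2 + 1)/8 + C.
The condition gives C = -log(18) - log(9)/8 + 2 - (-log(18) - log(9)/8 + 1) = 1.
So G(theta) = -theta**2*log(4*theta**2 + 2)/4 + theta**2/4 - log(2*theta**2 + 1)/8 + 1.
Check: d/dtheta[-theta**2*log(4*theta**2 + 2)/4 + theta**2/4 - log(2*theta**2 + 1)/8 + 1] = -theta*log(2*theta**2 + 1)/2 - theta*log(2)/2, which equals G'(theta).

G(theta) = -theta**2*log(4*theta**2 + 2)/4 + theta**2/4 - log(2*theta**2 + 1)/8 + 1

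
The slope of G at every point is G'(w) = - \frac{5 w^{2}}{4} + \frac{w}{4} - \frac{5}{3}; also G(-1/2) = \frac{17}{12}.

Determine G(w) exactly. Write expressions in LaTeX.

The integrand splits into summands that can be handled one at a time.
A general antiderivative is - \frac{5 w^{3}}{12} + \frac{w^{2}}{8} - \frac{5 w}{3} + C.
The condition gives C = \frac{17}{12} - (\frac{11}{12}) = \frac{1}{2}.
So G(w) = - \frac{5 w^{3}}{12} + \frac{w^{2}}{8} - \frac{5 w}{3} + \frac{1}{2}.
Check: d/dw[- \frac{5 w^{3}}{12} + \frac{w^{2}}{8} - \frac{5 w}{3} + \frac{1}{2}] = - \frac{5 w^{2}}{4} + \frac{w}{4} - \frac{5}{3} = G'(w).

G(w) = - \frac{5 w^{3}}{12} + \frac{w^{2}}{8} - \frac{5 w}{3} + \frac{1}{2}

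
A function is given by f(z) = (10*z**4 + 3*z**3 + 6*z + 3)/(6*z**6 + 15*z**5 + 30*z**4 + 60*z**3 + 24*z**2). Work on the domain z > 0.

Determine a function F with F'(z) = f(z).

Factor the denominator (3*z**2*(z + 2)*(2*z + 1)*(z**2 + 4)) and decompose: f = (779*z + 1098)/(1632*(z**2 + 4)) + 8/(153*(2*z + 1)) - 127/(288*(z + 2)) - 1/(16*z) + 1/(8*z**2); each piece integrates to a log, atan, or power term.
Check: d/dz[-log(z)/16 + 4*log(z + 1/2)/153 - 127*log(z + 2)/288 + 779*log(z**2 + 4)/3264 + 183*atan(z/2)/544 - 1/(8*z)] = (10*z**4 + 3*z**3 + 6*z + 3)/(6*z**6 + 15*z**5 + 30*z**4 + 60*z**3 + 24*z**2) = f(z).

An antiderivative is F(z) = -log(z)/16 + 4*log(z + 1/2)/153 - 127*log(z + 2)/288 + 779*log(z**2 + 4)/3264 + 183*atan(z/2)/544 - 1/(8*z).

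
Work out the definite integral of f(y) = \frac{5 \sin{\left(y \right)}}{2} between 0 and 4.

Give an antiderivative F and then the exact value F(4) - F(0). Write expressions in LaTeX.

Antiderivative: F(y) = - \frac{5 \cos{\left(y \right)}}{2}; value = \frac{5}{2} - \frac{5 \cos{\left(4 \right)}}{2}

A first test for any F(y): its y-derivative must equal f(y) identically.
F(y) = - \frac{5 \cos{\left(y \right)}}{2} is an antiderivative of f.
Check: d/dy[- \frac{5 \cos{\left(y \right)}}{2}] = \frac{5 \sin{\left(y \right)}}{2} = f(y).
F(4) = - \frac{5 \cos{\left(4 \right)}}{2}; F(0) = - \frac{5}{2}.
Integral = F(4) - F(0) = \frac{5}{2} - \frac{5 \cos{\left(4 \right)}}{2}.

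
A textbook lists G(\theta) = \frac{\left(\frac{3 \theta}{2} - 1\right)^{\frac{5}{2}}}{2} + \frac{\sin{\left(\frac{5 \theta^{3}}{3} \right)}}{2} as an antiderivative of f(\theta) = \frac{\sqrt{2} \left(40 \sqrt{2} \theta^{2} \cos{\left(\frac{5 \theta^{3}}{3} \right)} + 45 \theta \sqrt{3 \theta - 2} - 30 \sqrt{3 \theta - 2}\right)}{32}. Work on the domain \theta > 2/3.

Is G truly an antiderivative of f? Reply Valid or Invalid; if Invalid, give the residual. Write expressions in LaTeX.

Valid - the claim checks out under differentiation.

d/d\theta[G] = \frac{\sqrt{2} \left(40 \sqrt{2} \theta^{2} \cos{\left(\frac{5 \theta^{3}}{3} \right)} + 45 \theta \sqrt{3 \theta - 2} - 30 \sqrt{3 \theta - 2}\right)}{32}
This equals f(\theta) exactly, so the claim holds.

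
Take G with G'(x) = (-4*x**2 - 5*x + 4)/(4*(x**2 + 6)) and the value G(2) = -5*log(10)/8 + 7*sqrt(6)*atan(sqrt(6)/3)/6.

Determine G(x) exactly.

Whatever form G(x) takes, its d/dx must return the stated G'(x).
A general antiderivative is -x - 5*log(x**2 + 6)/8 + 7*sqrt(6)*atan(sqrt(6)*x/6)/6 + C.
The condition gives C = -5*log(10)/8 + 7*sqrt(6)*atan(sqrt(6)/3)/6 - (-2 - 5*log(10)/8 + 7*sqrt(6)*atan(sqrt(6)/3)/6) = 2.
So G(x) = -(24*x + 15*log(x**2 + 6) - 28*sqrt(6)*atan(sqrt(6)*x/6) - 48)/24.
Check: d/dx[-(24*x + 15*log(x**2 + 6) - 28*sqrt(6)*atan(sqrt(6)*x/6) - 48)/24] = (-4*x**2 - 5*x + 4)/(4*x**2 + 24), which equals G'(x).

G(x) = -(24*x + 15*log(x**2 + 6) - 28*sqrt(6)*atan(sqrt(6)*x/6) - 48)/24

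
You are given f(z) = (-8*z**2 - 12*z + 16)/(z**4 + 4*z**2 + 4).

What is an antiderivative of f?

An antiderivative is F(z) = (8*z + 6)/(z**2 + 2).

f has the shape u'v + uv' for u = 1/(z**2/2 + 1) and v = 4*z + 3 — it is the derivative of the product u*v.
Check: d/dz[(8*z + 6)/(z**2 + 2)] = (-8*z**2 - 12*z + 16)/(z**4 + 4*z**2 + 4) = f(z).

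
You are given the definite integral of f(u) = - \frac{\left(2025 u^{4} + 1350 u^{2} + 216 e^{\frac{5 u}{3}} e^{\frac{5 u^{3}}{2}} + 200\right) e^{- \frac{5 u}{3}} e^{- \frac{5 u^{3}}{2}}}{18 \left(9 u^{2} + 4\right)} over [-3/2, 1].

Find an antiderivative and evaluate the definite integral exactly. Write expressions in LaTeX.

Antiderivative: F(u) = \frac{\left(- 6 e^{\frac{5 u}{3}} e^{\frac{5 u^{3}}{2}} \operatorname{atan}{\left(\frac{3 u}{2} \right)} + 5\right) e^{- \frac{5 u}{3}} e^{- \frac{5 u^{3}}{2}}}{3}; value = - \frac{5 e^{\frac{175}{16}}}{3} - 2 \operatorname{atan}{\left(\frac{9}{4} \right)} - 2 \operatorname{atan}{\left(\frac{3}{2} \right)} + \frac{5}{3 e^{\frac{25}{6}}}

Recover f(u) by differentiating a candidate F(u); any mismatch rules it out.
F(u) = \frac{\left(- 6 e^{\frac{5 u}{3}} e^{\frac{5 u^{3}}{2}} \operatorname{atan}{\left(\frac{3 u}{2} \right)} + 5\right) e^{- \frac{5 u}{3}} e^{- \frac{5 u^{3}}{2}}}{3} is an antiderivative of f.
Check: d/du[\frac{\left(- 6 e^{\frac{5 u}{3}} e^{\frac{5 u^{3}}{2}} \operatorname{atan}{\left(\frac{3 u}{2} \right)} + 5\right) e^{- \frac{5 u}{3}} e^{- \frac{5 u^{3}}{2}}}{3}] = \frac{- 2025 u^{4} - 1350 u^{2} - 216 e^{\frac{5 u}{3}} e^{\frac{5 u^{3}}{2}} - 200}{162 u^{2} e^{\frac{5 u}{3}} e^{\frac{5 u^{3}}{2}} + 72 e^{\frac{5 u}{3}} e^{\frac{5 u^{3}}{2}}}, which equals f(u).
F(1) = - 2 \operatorname{atan}{\left(\frac{3}{2} \right)} + \frac{5}{3 e^{\frac{25}{6}}}; F(-3/2) = 2 \operatorname{atan}{\left(\frac{9}{4} \right)} + \frac{5 e^{\frac{175}{16}}}{3}.
Integral = F(1) - F(-3/2) = - \frac{5 e^{\frac{175}{16}}}{3} - 2 \operatorname{atan}{\left(\frac{9}{4} \right)} - 2 \operatorname{atan}{\left(\frac{3}{2} \right)} + \frac{5}{3 e^{\frac{25}{6}}}.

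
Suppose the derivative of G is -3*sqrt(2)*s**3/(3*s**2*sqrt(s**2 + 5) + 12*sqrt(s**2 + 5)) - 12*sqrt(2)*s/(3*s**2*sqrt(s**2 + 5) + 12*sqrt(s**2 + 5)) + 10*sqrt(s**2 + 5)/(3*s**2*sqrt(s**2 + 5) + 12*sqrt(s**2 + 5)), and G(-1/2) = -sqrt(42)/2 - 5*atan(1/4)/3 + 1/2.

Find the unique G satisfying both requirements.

The integrand splits into summands that can be handled one at a time.
A general antiderivative is -2*sqrt(s**2/2 + 5/2) + 5*atan(s/2)/3 + C.
The condition gives C = -sqrt(42)/2 - 5*atan(1/4)/3 + 1/2 - (-sqrt(42)/2 - 5*atan(1/4)/3) = 1/2.
So G(s) = (-6*sqrt(2)*sqrt(s**2 + 5) + 10*atan(s/2) + 3)/6.
Check: d/ds[(-6*sqrt(2)*sqrt(s**2 + 5) + 10*atan(s/2) + 3)/6] = (-3*sqrt(2)*s**3 - 12*sqrt(2)*s + 10*sqrt(s**2 + 5))/(3*s**2*sqrt(s**2 + 5) + 12*sqrt(s**2 + 5)), which equals G'(s).

G(s) = (-6*sqrt(2)*sqrt(s**2 + 5) + 10*atan(s/2) + 3)/6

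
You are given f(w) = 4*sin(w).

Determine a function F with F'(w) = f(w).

For F(w) to be correct the identity F'(w) - f(w) = 0 must hold.
Check: d/dw[-4*cos(w)] = 4*sin(w) = f(w).

An antiderivative is F(w) = -4*cos(w).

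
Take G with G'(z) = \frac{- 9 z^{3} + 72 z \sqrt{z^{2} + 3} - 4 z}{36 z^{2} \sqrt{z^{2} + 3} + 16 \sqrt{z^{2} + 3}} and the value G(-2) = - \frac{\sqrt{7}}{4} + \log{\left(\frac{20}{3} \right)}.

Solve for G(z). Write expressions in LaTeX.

Check a candidate G(z) by differentiating: d/dz[G] must match the given G'(z).
A general antiderivative is - \frac{\sqrt{z^{2} + 3}}{4} + \log{\left(\frac{3 z^{2}}{2} + \frac{2}{3} \right)} + C.
The condition gives C = - \frac{\sqrt{7}}{4} + \log{\left(\frac{20}{3} \right)} - (- \frac{\sqrt{7}}{4} + \log{\left(\frac{20}{3} \right)}) = 0.
So G(z) = - \frac{\sqrt{z^{2} + 3}}{4} + \log{\left(\frac{3 z^{2}}{2} + \frac{2}{3} \right)}.
Check: d/dz[- \frac{\sqrt{z^{2} + 3}}{4} + \log{\left(\frac{3 z^{2}}{2} + \frac{2}{3} \right)}] = \frac{- 9 z^{3} + 72 z \sqrt{z^{2} + 3} - 4 z}{36 z^{2} \sqrt{z^{2} + 3} + 16 \sqrt{z^{2} + 3}} = G'(z).

G(z) = - \frac{\sqrt{z^{2} + 3}}{4} + \log{\left(\frac{3 z^{2}}{2} + \frac{2}{3} \right)}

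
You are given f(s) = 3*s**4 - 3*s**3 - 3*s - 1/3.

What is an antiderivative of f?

Integrate term by term and add the pieces.
Check: d/ds[s*(36*s**4 - 45*s**3 - 90*s - 20)/60] = 3*s**4 - 3*s**3 - 3*s - 1/3 = f(s).

An antiderivative is F(s) = s*(36*s**4 - 45*s**3 - 90*s - 20)/60.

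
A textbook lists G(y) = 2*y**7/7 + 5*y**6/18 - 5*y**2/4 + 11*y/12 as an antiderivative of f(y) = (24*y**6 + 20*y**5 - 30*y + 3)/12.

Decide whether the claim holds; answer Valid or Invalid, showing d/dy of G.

Invalid: d/dy[G] - f = 2/3, which is not 0.

d/dy[G] = 2*y**6 + 5*y**5/3 - 5*y/2 + 11/12
d/dy[G] - f(y) = 2/3 != 0.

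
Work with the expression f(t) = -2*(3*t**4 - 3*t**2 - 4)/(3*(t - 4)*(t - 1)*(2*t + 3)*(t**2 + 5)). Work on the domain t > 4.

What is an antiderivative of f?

An antiderivative is F(t) = -(207640*log(t - 4) + 8932*log(t - 1) + 4473*log(t + 3/2) + 40205*log(t**2 + 5) + 44462*sqrt(5)*atan(sqrt(5)*t/5))/301455.

The denominator factors as 3*(t - 4)*(t - 1)*(2*t + 3)*(t**2 + 5); partial fractions split f into directly integrable pieces: -86*(17*t + 47)/(5481*(t**2 + 5)) - 142/(4785*(2*t + 3)) - 4/(135*(t - 1)) - 1432/(2079*(t - 4)).
Check: d/dt[-(207640*log(t - 4) + 8932*log(t - 1) + 4473*log(t + 3/2) + 40205*log(t**2 + 5) + 44462*sqrt(5)*atan(sqrt(5)*t/5))/301455] = (-6*t**4 + 6*t**2 + 8)/(6*t**5 - 21*t**4 + 9*t**3 - 69*t**2 - 105*t + 180), which equals f(t).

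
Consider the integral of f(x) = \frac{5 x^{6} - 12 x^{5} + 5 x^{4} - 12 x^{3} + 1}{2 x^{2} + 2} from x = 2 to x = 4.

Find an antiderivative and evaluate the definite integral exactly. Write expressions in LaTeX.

A candidate is checked by its d/dx: the result must match f(x).
F(x) = \frac{x^{5}}{2} - \frac{3 x^{4}}{2} + \frac{\operatorname{atan}{\left(x \right)}}{2} is an antiderivative of f.
Check: d/dx[\frac{x^{5}}{2} - \frac{3 x^{4}}{2} + \frac{\operatorname{atan}{\left(x \right)}}{2}] = \frac{5 x^{6} - 12 x^{5} + 5 x^{4} - 12 x^{3} + 1}{2 x^{2} + 2} = f(x).
F(4) = \frac{\operatorname{atan}{\left(4 \right)}}{2} + 128; F(2) = -8 + \frac{\operatorname{atan}{\left(2 \right)}}{2}.
Integral = F(4) - F(2) = - \frac{\operatorname{atan}{\left(2 \right)}}{2} + \frac{\operatorname{atan}{\left(4 \right)}}{2} + 136.

Antiderivative: F(x) = \frac{x^{5}}{2} - \frac{3 x^{4}}{2} + \frac{\operatorname{atan}{\left(x \right)}}{2}; value = - \frac{\operatorname{atan}{\left(2 \right)}}{2} + \frac{\operatorname{atan}{\left(4 \right)}}{2} + 136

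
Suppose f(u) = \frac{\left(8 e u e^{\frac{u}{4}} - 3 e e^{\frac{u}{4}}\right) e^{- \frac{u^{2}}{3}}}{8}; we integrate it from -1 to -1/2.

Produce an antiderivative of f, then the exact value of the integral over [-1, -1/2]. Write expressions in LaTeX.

f matches the chain-rule pattern g'(h)*h' with inner function h(u) = - \frac{u^{2}}{3} + \frac{u}{4} + 1; substituting w = h(u) collapses the integral.
F(u) = - \frac{3 e^{- \frac{u^{2}}{3} + \frac{u}{4} + 1}}{2} is an antiderivative of f.
Check: d/du[- \frac{3 e^{- \frac{u^{2}}{3} + \frac{u}{4} + 1}}{2}] = e u e^{\frac{u}{4}} e^{- \frac{u^{2}}{3}} - \frac{3 e e^{\frac{u}{4}} e^{- \frac{u^{2}}{3}}}{8}, which equals f(u).
F(-1/2) = - \frac{3 e^{\frac{19}{24}}}{2}; F(-1) = - \frac{3 e^{\frac{5}{12}}}{2}.
Integral = F(-1/2) - F(-1) = - \frac{3 e^{\frac{19}{24}}}{2} + \frac{3 e^{\frac{5}{12}}}{2}.

Antiderivative: F(u) = - \frac{3 e^{- \frac{u^{2}}{3} + \frac{u}{4} + 1}}{2}; value = - \frac{3 e^{\frac{19}{24}}}{2} + \frac{3 e^{\frac{5}{12}}}{2}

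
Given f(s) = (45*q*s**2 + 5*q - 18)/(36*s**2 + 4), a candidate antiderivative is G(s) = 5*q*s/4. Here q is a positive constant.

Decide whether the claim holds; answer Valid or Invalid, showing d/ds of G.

Invalid: d/ds[G] - f = 9/(18*s**2 + 2), which is not 0.

d/ds[G] = 5*q/4
d/ds[G] - f(s) = 9/(18*s**2 + 2) != 0.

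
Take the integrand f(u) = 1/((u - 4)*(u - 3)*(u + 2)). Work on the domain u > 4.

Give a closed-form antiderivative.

The denominator factors as (u - 4)*(u - 3)*(u + 2); partial fractions split f into directly integrable pieces: 1/(30*(u + 2)) - 1/(5*(u - 3)) + 1/(6*(u - 4)).
Check: d/du[log(u - 4)/6 - log(u - 3)/5 + log(u + 2)/30] = 1/(u**3 - 5*u**2 - 2*u + 24), which equals f(u).

An antiderivative is F(u) = log(u - 4)/6 - log(u - 3)/5 + log(u + 2)/30.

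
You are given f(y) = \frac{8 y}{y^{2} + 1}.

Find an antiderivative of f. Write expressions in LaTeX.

An antiderivative is F(y) = 4 \log{\left(y^{2} + 1 \right)}.

The substitution u = 2 y^{2} + 2 works: f is exactly (dF/du)*(du/dy) for that inner function.
Check: d/dy[4 \log{\left(y^{2} + 1 \right)}] = \frac{8 y}{y^{2} + 1} = f(y).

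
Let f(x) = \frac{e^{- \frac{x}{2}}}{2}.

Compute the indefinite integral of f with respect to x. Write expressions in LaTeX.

An antiderivative F(x) passes only if d/dx[F] lands on f(x) exactly.
Check: d/dx[- e^{- \frac{x}{2}}] = \frac{e^{- \frac{x}{2}}}{2} = f(x).

F(x) = - e^{- \frac{x}{2}} + C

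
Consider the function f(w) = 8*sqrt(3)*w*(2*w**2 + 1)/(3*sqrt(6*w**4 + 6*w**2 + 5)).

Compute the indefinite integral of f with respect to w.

f matches the chain-rule pattern g'(h)*h' with inner function h(w) = 2*w**4 + 2*w**2 + 5/3; substituting u = h(w) collapses the integral.
Check: d/dw[4*sqrt(2*w**4 + 2*w**2 + 5/3)/3] = (16*sqrt(3)*w**3 + 8*sqrt(3)*w)/(3*sqrt(6*w**4 + 6*w**2 + 5)), which equals f(w).

F(w) = 4*sqrt(2*w**4 + 2*w**2 + 5/3)/3 + C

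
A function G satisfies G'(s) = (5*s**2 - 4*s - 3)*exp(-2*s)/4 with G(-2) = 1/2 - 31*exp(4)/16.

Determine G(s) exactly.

G(s) = (-10*s**2 - 2*s + 8*exp(2*s) + 5)*exp(-2*s)/16

Recognize the product-rule pattern: G'(s) = u'v + uv' with u = -5*s**2/8 - s/8 + 5/16, v = exp(-2*s), so integration by parts undoes it.
A general antiderivative is (-10*s**2 - 2*s + 5)*exp(-2*s)/16 + C.
The condition gives C = 1/2 - 31*exp(4)/16 - (-31*exp(4)/16) = 1/2.
So G(s) = (-10*s**2 - 2*s + 8*exp(2*s) + 5)*exp(-2*s)/16.
Check: d/ds[(-10*s**2 - 2*s + 8*exp(2*s) + 5)*exp(-2*s)/16] = (5*s**2 - 4*s - 3)*exp(-2*s)/4 = G'(s).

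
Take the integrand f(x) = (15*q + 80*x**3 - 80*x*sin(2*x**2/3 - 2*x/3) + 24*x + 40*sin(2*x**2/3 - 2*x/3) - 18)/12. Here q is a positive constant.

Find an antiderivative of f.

An antiderivative is F(x) = 5*q*x/4 + 5*x**4/3 + x**2 - 3*x/2 + 5*cos(2*x**2/3 - 2*x/3).

A candidate is checked by its d/dx: the result must match f(x).
Check: d/dx[5*q*x/4 + 5*x**4/3 + x**2 - 3*x/2 + 5*cos(2*x**2/3 - 2*x/3)] = 5*q/4 + 20*x**3/3 - 20*x*sin(2*x**2/3 - 2*x/3)/3 + 2*x + 10*sin(2*x**2/3 - 2*x/3)/3 - 3/2, which equals f(x).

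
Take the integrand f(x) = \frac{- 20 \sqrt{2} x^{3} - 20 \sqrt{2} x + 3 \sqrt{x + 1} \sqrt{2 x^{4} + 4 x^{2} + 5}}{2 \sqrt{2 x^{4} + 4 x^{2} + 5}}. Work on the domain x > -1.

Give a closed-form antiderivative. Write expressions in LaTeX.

Since d/dx undoes antidifferentiation here, F'(x) = f(x) is required of F(x).
Check: d/dx[x \sqrt{x + 1} + \sqrt{x + 1} - 5 \sqrt{x^{4} + 2 x^{2} + \frac{5}{2}}] = \frac{- 20 \sqrt{2} x^{3} \sqrt{x + 1} - 20 \sqrt{2} x \sqrt{x + 1} + 3 x \sqrt{2 x^{4} + 4 x^{2} + 5} + 3 \sqrt{2 x^{4} + 4 x^{2} + 5}}{2 \sqrt{x + 1} \sqrt{2 x^{4} + 4 x^{2} + 5}}, which equals f(x).

An antiderivative is F(x) = x \sqrt{x + 1} + \sqrt{x + 1} - 5 \sqrt{x^{4} + 2 x^{2} + \frac{5}{2}}.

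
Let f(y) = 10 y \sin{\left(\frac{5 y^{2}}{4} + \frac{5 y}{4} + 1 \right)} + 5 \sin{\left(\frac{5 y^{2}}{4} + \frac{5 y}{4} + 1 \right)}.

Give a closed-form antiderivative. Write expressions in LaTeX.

f matches the chain-rule pattern g'(h)*h' with inner function h(y) = \frac{5 y^{2}}{4} + \frac{5 y}{4} + 1; substituting u = h(y) collapses the integral.
Check: d/dy[- 4 \cos{\left(\frac{5 y^{2}}{4} + \frac{5 y}{4} + 1 \right)}] = 10 y \sin{\left(\frac{5 y^{2}}{4} + \frac{5 y}{4} + 1 \right)} + 5 \sin{\left(\frac{5 y^{2}}{4} + \frac{5 y}{4} + 1 \right)} = f(y).

An antiderivative is F(y) = - 4 \cos{\left(\frac{5 y^{2}}{4} + \frac{5 y}{4} + 1 \right)}.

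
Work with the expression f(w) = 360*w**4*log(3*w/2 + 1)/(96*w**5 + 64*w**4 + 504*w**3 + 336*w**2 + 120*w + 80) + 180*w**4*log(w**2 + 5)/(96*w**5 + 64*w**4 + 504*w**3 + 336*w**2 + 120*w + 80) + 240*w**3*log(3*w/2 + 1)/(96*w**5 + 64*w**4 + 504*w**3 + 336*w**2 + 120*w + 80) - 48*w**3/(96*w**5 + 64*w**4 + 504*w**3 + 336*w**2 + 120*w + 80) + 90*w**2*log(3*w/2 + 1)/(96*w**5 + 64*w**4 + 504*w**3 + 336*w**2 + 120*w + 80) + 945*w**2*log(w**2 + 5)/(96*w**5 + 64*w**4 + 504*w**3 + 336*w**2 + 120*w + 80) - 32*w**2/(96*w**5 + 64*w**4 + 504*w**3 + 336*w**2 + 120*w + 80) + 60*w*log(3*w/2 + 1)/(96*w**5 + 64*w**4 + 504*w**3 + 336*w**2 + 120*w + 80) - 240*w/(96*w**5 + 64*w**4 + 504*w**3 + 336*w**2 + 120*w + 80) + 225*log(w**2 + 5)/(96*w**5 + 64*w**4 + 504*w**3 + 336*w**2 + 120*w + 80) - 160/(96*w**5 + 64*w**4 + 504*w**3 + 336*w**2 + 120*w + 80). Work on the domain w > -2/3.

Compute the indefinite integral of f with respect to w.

Integrate term by term and add the pieces.
Check: d/dw[-(-15*log(3*w/2 + 1)*log(w**2 + 5) + 8*atan(2*w))/8] = (360*w**4*log(3*w/2 + 1) + 180*w**4*log(w**2 + 5) + 240*w**3*log(3*w/2 + 1) - 48*w**3 + 90*w**2*log(3*w/2 + 1) + 945*w**2*log(w**2 + 5) - 32*w**2 + 60*w*log(3*w/2 + 1) - 240*w + 225*log(w**2 + 5) - 160)/(96*w**5 + 64*w**4 + 504*w**3 + 336*w**2 + 120*w + 80), which equals f(w).

F(w) = -(-15*log(3*w/2 + 1)*log(w**2 + 5) + 8*atan(2*w))/8 + C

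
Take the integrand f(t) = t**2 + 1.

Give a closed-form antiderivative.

An antiderivative F(t) passes only if d/dt[F] lands on f(t) exactly.
Check: d/dt[t**3/3 + t] = t**2 + 1 = f(t).

An antiderivative is F(t) = t**3/3 + t.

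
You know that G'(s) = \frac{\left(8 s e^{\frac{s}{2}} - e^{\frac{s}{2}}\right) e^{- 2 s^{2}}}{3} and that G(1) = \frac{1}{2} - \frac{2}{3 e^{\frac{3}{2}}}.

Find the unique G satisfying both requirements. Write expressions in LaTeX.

G(s) = \frac{1}{2} - \frac{2 e^{- 2 s^{2} + \frac{s}{2}}}{3}

The substitution u = - 2 s^{2} + \frac{s}{2} works: G'(s) is exactly (dG/du)*(du/ds) for that inner function.
A general antiderivative is - \frac{2 e^{- 2 s^{2} + \frac{s}{2}}}{3} + C.
The condition gives C = \frac{1}{2} - \frac{2}{3 e^{\frac{3}{2}}} - (- \frac{2}{3 e^{\frac{3}{2}}}) = \frac{1}{2}.
So G(s) = \frac{1}{2} - \frac{2 e^{- 2 s^{2} + \frac{s}{2}}}{3}.
Check: d/ds[\frac{1}{2} - \frac{2 e^{- 2 s^{2} + \frac{s}{2}}}{3}] = \frac{8 s e^{\frac{s}{2}} e^{- 2 s^{2}}}{3} - \frac{e^{\frac{s}{2}} e^{- 2 s^{2}}}{3}, which equals G'(s).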